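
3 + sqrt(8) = 2 * sqrt(2) + 3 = 5.83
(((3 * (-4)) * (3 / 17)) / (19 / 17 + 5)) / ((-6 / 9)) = 0.52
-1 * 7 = -7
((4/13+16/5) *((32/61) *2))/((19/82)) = 62976/3965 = 15.88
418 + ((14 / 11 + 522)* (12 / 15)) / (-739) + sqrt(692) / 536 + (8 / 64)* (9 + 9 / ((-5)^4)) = 418.61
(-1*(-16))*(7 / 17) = 112 / 17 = 6.59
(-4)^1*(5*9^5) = -1180980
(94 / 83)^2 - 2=-0.72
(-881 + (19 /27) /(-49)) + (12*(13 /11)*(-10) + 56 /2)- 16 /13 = -188444222 /189189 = -996.06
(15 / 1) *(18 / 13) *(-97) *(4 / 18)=-5820 / 13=-447.69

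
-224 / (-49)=32 / 7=4.57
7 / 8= 0.88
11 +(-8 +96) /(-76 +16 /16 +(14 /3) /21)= 6611 /673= 9.82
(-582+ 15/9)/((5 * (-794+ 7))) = 1741/11805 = 0.15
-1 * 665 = -665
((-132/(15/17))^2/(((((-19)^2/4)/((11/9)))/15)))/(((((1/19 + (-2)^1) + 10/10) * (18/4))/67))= -1649417792/23085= -71449.76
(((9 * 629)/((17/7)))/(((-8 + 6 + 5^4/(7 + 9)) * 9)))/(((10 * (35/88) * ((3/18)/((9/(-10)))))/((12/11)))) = -767232/74125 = -10.35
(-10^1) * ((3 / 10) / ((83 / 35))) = -105 / 83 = -1.27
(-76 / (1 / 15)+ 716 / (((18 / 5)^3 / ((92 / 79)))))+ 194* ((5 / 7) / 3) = -433750340 / 403137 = -1075.94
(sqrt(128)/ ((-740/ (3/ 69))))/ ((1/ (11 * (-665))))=2926 * sqrt(2)/ 851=4.86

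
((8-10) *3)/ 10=-3/ 5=-0.60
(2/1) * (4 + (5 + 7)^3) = 3464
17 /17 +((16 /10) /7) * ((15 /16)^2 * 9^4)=295469 /224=1319.06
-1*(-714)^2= -509796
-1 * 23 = -23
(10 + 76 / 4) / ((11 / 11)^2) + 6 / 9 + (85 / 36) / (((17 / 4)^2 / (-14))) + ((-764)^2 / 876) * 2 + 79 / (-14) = 211849819 / 156366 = 1354.83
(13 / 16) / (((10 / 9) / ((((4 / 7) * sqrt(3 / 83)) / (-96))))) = -0.00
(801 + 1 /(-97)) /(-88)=-9712 /1067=-9.10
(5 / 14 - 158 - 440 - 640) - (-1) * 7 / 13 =-225153 / 182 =-1237.10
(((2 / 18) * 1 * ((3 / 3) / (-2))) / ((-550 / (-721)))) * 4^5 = -184576 / 2475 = -74.58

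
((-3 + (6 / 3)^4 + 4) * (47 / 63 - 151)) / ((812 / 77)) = -885071 / 3654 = -242.22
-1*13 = -13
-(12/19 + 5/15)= -55/57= -0.96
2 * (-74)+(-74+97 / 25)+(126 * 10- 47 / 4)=103013 / 100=1030.13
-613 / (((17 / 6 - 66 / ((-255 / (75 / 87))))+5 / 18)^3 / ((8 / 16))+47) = -53546212930689 / 10581202584659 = -5.06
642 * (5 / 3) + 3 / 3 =1071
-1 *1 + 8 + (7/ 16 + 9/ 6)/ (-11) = 1201/ 176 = 6.82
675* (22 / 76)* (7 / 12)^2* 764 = 7721175 / 152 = 50797.20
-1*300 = -300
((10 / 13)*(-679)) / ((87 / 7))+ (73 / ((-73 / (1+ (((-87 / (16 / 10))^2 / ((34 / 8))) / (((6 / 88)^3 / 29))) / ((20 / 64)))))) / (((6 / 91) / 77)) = -27440719686131969 / 115362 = -237866192386.85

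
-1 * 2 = -2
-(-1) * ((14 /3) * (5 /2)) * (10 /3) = 350 /9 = 38.89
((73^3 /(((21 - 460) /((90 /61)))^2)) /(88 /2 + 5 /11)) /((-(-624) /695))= 669157867125 /6078265392316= 0.11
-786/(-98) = 393/49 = 8.02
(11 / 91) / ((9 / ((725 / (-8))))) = -7975 / 6552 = -1.22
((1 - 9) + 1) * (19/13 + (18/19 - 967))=1667778/247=6752.14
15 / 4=3.75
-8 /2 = -4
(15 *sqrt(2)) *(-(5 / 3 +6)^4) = -1399205 *sqrt(2) / 27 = -73287.95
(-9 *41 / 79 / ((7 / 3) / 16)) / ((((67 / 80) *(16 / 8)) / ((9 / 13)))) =-13.24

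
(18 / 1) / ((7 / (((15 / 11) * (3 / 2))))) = 405 / 77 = 5.26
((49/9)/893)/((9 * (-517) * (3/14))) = -686/112188483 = -0.00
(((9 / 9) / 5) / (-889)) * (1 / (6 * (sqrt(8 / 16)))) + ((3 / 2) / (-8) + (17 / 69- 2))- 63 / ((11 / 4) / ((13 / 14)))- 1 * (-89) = 798907 / 12144- sqrt(2) / 26670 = 65.79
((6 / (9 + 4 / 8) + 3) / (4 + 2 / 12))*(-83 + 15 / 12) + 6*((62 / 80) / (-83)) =-71.31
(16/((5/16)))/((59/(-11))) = -2816/295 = -9.55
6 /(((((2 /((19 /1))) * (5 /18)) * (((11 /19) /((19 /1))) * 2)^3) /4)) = 24134536953 /6655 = 3626526.97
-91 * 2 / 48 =-91 / 24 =-3.79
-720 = -720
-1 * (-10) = 10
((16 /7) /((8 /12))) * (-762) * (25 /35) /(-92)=22860 /1127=20.28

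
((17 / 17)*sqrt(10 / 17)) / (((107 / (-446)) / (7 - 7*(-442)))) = -1383046*sqrt(170) / 1819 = -9913.53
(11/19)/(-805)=-11/15295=-0.00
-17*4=-68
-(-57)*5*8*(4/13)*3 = 27360/13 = 2104.62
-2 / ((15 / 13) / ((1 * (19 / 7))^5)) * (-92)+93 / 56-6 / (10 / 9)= 47375088923 / 2016840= 23489.76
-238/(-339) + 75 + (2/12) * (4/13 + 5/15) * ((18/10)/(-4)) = 2667257/35256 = 75.65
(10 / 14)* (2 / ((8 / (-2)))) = -5 / 14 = -0.36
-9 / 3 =-3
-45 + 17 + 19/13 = -345/13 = -26.54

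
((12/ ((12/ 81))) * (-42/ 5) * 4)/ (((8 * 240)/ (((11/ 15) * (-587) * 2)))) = 1220373/ 1000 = 1220.37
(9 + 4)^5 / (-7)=-371293 / 7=-53041.86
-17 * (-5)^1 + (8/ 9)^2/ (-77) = 530081/ 6237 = 84.99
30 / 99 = 10 / 33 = 0.30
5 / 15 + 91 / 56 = 47 / 24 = 1.96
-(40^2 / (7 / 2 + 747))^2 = -10240000 / 2253001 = -4.55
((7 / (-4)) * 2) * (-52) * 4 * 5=3640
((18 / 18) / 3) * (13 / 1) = 13 / 3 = 4.33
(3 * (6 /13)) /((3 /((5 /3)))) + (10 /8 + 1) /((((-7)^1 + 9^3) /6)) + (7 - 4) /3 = 1.79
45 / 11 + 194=2179 / 11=198.09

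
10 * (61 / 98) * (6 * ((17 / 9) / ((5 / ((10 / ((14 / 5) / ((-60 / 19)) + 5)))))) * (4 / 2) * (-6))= -12444000 / 30233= -411.60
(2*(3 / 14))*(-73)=-219 / 7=-31.29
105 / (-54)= -35 / 18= -1.94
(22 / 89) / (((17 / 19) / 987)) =412566 / 1513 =272.68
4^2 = 16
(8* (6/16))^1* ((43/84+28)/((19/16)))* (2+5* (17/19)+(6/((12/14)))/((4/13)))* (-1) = -5319295/2527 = -2104.98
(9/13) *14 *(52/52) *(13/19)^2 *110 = 499.11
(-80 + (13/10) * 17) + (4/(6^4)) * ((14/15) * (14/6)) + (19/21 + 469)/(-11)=-28238237/280665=-100.61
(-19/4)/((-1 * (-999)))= -19/3996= -0.00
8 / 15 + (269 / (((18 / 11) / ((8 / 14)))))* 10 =296068 / 315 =939.90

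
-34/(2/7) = -119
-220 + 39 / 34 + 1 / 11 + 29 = -70971 / 374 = -189.76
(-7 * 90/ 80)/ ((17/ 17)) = -63/ 8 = -7.88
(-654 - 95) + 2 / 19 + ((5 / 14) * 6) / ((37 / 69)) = -744.90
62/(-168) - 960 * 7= -564511/84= -6720.37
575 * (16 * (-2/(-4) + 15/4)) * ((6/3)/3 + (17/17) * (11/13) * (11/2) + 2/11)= 92295550/429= 215141.14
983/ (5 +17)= 983/ 22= 44.68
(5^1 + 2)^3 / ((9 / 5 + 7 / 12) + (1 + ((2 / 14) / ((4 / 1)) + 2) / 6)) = 288120 / 3127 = 92.14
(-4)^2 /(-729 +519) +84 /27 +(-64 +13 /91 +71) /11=12766 /3465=3.68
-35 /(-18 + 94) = -35 /76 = -0.46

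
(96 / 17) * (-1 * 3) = -288 / 17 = -16.94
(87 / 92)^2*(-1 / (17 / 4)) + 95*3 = 10244451 / 35972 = 284.79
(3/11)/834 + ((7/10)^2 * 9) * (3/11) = 183947/152900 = 1.20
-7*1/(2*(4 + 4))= -7/16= -0.44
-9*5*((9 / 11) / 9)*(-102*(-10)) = -45900 / 11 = -4172.73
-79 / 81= -0.98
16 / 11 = 1.45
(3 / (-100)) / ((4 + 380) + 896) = -3 / 128000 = -0.00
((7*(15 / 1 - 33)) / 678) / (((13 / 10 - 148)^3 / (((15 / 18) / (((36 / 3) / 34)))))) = 148750 / 1070261836857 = 0.00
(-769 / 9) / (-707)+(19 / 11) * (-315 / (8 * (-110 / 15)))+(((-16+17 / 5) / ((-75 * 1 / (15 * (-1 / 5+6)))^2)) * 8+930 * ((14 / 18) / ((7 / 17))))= 62765097623573 / 38496150000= 1630.43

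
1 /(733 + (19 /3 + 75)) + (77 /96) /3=0.27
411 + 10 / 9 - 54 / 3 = 3547 / 9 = 394.11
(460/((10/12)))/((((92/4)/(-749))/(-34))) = 611184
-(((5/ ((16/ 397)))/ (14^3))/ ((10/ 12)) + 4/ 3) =-91381/ 65856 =-1.39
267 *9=2403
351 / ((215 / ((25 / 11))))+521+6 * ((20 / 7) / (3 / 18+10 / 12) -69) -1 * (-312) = 1456354 / 3311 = 439.85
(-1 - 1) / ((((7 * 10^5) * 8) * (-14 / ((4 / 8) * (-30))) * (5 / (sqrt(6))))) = -3 * sqrt(6) / 39200000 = -0.00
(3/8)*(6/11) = 9/44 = 0.20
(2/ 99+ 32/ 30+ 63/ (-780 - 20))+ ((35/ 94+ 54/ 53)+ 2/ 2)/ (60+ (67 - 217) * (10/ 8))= 3318210881/ 3353882400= 0.99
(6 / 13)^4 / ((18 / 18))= 1296 / 28561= 0.05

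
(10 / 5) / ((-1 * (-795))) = 2 / 795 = 0.00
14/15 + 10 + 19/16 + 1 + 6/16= 3239/240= 13.50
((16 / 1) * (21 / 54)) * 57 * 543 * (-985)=-189695240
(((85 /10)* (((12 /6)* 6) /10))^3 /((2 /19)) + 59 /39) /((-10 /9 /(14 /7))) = -294927423 /16250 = -18149.38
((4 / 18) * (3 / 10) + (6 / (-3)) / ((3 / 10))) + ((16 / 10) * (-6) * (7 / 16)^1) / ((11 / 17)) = -144 / 11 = -13.09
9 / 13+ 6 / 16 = 111 / 104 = 1.07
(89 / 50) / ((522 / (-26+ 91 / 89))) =-247 / 2900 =-0.09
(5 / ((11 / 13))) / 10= 13 / 22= 0.59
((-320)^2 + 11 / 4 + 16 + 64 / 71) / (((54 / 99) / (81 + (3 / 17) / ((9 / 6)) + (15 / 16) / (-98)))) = 15229612.48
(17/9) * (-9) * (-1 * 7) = 119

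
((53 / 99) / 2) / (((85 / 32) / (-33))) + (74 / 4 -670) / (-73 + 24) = 249161 / 24990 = 9.97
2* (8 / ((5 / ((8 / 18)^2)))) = 256 / 405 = 0.63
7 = 7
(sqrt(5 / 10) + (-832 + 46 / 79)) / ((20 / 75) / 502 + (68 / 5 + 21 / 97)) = -23987394810 / 398637713 + 365205*sqrt(2) / 10092094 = -60.12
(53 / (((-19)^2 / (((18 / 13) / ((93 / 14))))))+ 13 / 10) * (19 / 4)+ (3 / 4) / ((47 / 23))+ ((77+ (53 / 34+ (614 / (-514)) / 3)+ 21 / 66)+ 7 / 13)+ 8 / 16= 178913548803991 / 2075450983320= 86.20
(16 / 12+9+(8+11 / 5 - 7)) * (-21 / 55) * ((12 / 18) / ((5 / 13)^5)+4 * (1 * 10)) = -1588089706 / 2578125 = -615.99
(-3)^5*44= -10692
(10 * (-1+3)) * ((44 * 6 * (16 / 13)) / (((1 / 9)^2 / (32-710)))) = -4639472640 / 13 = -356882510.77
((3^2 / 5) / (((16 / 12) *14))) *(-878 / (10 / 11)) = -130383 / 1400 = -93.13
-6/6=-1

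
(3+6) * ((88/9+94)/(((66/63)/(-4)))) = -39228/11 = -3566.18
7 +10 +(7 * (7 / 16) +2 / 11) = 3563 / 176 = 20.24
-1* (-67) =67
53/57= 0.93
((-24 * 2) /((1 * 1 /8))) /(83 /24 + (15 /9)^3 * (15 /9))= -248832 /7241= -34.36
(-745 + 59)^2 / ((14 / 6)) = 201684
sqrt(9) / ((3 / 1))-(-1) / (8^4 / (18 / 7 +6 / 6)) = 28697 / 28672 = 1.00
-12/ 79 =-0.15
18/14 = 9/7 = 1.29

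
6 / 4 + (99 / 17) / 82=1095 / 697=1.57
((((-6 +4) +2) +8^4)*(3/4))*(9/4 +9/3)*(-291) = -4693248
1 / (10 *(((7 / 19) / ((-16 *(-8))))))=1216 / 35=34.74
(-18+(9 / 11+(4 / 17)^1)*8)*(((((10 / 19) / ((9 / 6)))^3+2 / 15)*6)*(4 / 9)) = -468155168 / 103893273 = -4.51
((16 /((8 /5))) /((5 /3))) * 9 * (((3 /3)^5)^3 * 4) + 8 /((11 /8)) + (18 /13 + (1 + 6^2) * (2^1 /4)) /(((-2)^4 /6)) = 524581 /2288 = 229.27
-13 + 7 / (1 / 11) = 64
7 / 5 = 1.40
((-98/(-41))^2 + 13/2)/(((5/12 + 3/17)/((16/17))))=3941856/203401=19.38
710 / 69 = 10.29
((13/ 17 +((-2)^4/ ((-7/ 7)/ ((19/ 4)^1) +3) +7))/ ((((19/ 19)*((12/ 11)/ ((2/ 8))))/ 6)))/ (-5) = -33451/ 9010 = -3.71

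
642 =642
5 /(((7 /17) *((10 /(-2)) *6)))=-17 /42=-0.40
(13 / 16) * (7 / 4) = 1.42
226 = 226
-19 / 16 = -1.19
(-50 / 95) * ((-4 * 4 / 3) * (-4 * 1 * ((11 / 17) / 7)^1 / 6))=-3520 / 20349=-0.17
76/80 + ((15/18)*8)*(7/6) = 1571/180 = 8.73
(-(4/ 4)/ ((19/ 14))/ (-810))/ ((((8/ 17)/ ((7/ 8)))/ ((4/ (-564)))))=-0.00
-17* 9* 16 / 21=-816 / 7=-116.57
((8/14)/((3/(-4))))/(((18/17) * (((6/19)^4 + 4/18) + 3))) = -17723656/79610433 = -0.22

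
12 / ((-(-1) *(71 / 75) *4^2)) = 225 / 284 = 0.79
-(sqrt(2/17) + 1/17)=-sqrt(34)/17 - 1/17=-0.40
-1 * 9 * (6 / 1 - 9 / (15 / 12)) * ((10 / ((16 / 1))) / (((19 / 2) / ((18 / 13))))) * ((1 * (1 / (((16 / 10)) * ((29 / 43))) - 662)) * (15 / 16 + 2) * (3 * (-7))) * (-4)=-36784174329 / 229216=-160478.21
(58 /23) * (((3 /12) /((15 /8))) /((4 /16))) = 464 /345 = 1.34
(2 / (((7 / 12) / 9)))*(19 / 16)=513 / 14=36.64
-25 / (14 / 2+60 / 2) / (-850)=1 / 1258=0.00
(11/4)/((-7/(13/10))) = -143/280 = -0.51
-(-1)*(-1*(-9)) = 9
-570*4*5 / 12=-950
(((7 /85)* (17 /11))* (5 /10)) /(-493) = -7 /54230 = -0.00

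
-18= -18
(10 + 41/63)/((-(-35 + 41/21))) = 671/2082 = 0.32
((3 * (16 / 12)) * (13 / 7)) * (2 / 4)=26 / 7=3.71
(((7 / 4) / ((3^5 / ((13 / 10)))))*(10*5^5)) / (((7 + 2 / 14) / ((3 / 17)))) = 79625 / 11016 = 7.23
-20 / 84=-5 / 21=-0.24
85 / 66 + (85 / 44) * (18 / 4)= 2635 / 264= 9.98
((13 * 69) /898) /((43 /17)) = 15249 /38614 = 0.39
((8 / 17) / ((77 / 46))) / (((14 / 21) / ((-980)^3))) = -74219712000 / 187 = -396896855.61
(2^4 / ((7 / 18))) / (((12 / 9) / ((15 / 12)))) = 270 / 7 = 38.57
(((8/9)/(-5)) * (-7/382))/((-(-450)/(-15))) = -14/128925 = -0.00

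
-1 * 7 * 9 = -63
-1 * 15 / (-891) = 5 / 297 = 0.02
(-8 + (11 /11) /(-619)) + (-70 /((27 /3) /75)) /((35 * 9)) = -164681 /16713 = -9.85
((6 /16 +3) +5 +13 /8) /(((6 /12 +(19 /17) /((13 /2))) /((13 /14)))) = 28730 /2079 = 13.82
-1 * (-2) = 2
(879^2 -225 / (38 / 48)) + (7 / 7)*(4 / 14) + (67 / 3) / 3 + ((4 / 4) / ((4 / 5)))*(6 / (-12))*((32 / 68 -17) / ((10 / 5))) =251471211545 / 325584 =772369.69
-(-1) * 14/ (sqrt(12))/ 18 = 7 * sqrt(3)/ 54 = 0.22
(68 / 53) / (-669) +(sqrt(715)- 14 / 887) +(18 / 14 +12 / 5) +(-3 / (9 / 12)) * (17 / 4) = -14675352284 / 1100762565 +sqrt(715) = 13.41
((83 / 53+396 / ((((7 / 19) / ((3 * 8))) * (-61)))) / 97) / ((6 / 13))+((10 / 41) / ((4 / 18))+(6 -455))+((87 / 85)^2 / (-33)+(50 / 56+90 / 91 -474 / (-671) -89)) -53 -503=-175312618489737083 / 159410318882100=-1099.76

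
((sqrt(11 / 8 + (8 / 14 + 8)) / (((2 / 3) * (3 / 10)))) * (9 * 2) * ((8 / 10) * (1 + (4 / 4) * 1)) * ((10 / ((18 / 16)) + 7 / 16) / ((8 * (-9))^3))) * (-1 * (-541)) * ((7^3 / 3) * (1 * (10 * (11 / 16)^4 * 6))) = -2606214176335 * sqrt(7798) / 24461180928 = -9408.58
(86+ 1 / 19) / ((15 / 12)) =1308 / 19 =68.84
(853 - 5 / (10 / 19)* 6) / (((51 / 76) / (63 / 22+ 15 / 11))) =937688 / 187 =5014.37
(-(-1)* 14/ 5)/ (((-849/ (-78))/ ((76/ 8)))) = 3458/ 1415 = 2.44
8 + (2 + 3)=13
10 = 10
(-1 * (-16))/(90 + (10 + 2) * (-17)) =-8/57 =-0.14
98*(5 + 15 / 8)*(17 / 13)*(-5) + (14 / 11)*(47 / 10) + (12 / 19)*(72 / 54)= -239012563 / 54340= -4398.46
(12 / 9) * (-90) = -120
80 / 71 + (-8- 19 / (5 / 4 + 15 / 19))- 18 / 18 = -17.19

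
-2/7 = -0.29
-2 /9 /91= -2 /819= -0.00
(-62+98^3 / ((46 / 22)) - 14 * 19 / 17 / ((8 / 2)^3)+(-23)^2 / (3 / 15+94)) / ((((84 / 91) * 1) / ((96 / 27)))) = 34480966612495 / 19889388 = 1733636.38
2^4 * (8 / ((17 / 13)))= 1664 / 17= 97.88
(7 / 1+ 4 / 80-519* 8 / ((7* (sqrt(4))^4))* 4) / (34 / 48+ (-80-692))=118638 / 647885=0.18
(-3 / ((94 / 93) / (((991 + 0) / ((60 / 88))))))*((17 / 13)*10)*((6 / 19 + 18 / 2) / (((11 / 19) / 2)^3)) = -1601791465392 / 73931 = -21666032.73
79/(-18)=-79/18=-4.39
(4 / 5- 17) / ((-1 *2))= 81 / 10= 8.10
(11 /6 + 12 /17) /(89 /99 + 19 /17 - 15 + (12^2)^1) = 8547 /441002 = 0.02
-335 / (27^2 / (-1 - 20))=2345 / 243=9.65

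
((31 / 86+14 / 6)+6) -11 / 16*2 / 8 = 70357 / 8256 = 8.52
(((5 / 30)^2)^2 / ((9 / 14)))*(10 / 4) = 35 / 11664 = 0.00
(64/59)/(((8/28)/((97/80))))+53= 16993/295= 57.60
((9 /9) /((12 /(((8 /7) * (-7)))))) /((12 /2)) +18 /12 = 25 /18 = 1.39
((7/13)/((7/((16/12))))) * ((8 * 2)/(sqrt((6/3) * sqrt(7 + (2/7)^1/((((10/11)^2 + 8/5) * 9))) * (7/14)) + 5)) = 64/(39 * (sqrt(3) * 324299^(1/4) * 5138^(3/4)/15414 + 5)) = 0.25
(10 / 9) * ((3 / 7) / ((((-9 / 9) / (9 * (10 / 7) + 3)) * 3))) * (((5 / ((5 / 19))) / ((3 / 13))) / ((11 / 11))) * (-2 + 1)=91390 / 441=207.23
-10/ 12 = -0.83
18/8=9/4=2.25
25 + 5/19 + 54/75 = 12342/475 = 25.98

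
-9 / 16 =-0.56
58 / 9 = 6.44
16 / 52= 4 / 13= 0.31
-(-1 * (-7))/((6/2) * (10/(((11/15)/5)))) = -77/2250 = -0.03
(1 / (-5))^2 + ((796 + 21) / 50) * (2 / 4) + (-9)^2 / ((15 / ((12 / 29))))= 30289 / 2900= 10.44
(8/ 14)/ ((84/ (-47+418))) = 53/ 21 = 2.52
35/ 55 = 7/ 11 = 0.64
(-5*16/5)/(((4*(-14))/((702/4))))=351/7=50.14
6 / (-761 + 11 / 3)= -9 / 1136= -0.01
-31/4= -7.75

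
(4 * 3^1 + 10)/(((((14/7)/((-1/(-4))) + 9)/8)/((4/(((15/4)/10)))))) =5632/51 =110.43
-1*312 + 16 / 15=-4664 / 15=-310.93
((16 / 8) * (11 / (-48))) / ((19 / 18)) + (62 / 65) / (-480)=-129289 / 296400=-0.44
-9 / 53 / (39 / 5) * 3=-45 / 689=-0.07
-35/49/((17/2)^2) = -20/2023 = -0.01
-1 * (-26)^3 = 17576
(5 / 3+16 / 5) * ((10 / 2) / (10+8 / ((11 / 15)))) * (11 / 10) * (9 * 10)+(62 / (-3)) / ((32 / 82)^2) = -904957 / 44160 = -20.49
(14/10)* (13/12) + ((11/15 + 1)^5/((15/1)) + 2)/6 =276634627/136687500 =2.02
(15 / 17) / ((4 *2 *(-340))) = -3 / 9248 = -0.00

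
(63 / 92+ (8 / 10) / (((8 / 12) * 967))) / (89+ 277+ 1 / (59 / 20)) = 18004263 / 9614339480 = 0.00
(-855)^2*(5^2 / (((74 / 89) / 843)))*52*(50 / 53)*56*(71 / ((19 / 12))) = 4476176393598000000 / 1961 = 2282598874858745.54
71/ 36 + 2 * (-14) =-937/ 36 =-26.03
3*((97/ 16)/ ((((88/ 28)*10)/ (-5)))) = -2037/ 704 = -2.89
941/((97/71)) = 66811/97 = 688.77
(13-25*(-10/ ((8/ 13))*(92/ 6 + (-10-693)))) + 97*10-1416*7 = -3459523/ 12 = -288293.58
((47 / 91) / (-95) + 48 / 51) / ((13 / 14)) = 275042 / 272935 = 1.01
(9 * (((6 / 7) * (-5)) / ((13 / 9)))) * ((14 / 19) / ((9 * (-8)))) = 0.27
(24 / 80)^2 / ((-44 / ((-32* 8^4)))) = 73728 / 275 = 268.10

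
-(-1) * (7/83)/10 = 0.01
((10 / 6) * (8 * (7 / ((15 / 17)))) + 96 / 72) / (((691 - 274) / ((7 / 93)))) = 6748 / 349029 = 0.02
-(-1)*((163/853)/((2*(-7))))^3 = -4330747/1703064908888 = -0.00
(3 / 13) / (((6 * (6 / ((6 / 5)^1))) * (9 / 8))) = 4 / 585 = 0.01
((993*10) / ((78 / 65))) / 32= 8275 / 32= 258.59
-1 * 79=-79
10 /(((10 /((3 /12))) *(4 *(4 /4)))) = 0.06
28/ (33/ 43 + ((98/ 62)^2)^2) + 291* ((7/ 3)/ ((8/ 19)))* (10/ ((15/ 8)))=1796412122981/ 208771977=8604.66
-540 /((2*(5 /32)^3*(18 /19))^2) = -96905199616 /9375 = -10336554.63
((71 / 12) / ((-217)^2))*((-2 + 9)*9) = 213 / 26908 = 0.01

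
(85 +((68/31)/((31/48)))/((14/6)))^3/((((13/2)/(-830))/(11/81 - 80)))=2112463968972899229875620/320547691999899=6590170578.97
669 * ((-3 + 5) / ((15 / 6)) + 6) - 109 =22201 / 5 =4440.20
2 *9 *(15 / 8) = 135 / 4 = 33.75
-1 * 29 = -29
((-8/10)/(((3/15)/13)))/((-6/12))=104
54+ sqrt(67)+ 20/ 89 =sqrt(67)+ 4826/ 89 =62.41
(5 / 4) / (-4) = -5 / 16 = -0.31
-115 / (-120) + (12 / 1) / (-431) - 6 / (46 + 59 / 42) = 16556687 / 20594904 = 0.80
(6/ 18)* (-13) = -13/ 3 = -4.33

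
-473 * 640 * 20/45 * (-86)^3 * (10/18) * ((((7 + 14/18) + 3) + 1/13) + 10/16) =5172290357696000/9477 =545772961664.66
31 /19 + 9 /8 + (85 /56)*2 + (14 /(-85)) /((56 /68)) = 29751 /5320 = 5.59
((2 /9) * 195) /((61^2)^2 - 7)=65 /20768751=0.00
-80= -80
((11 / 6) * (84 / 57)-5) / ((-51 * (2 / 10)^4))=81875 / 2907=28.16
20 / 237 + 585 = 138665 / 237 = 585.08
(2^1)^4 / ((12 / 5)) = 20 / 3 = 6.67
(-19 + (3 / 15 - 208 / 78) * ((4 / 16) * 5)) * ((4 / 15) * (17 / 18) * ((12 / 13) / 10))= -901 / 1755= -0.51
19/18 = 1.06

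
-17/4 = -4.25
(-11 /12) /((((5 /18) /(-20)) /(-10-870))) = -58080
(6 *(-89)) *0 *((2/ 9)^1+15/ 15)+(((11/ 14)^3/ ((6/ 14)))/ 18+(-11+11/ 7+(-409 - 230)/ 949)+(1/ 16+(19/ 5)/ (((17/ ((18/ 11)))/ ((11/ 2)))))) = -6799988249/ 853758360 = -7.96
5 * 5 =25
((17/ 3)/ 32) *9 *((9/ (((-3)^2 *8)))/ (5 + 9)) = 51/ 3584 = 0.01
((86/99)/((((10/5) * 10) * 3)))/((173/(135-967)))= -17888/256905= -0.07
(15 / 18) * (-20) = -50 / 3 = -16.67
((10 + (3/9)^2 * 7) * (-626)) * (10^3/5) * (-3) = 12144400/3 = 4048133.33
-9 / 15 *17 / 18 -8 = -257 / 30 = -8.57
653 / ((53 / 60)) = 39180 / 53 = 739.25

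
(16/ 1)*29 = 464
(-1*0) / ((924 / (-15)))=0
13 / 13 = 1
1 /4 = 0.25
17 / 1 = 17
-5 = -5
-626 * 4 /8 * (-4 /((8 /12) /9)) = 16902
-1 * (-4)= 4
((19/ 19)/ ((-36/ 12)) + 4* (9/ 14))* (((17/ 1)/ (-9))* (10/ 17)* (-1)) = 470/ 189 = 2.49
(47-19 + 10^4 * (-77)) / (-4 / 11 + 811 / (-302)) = 365406712 / 1447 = 252527.10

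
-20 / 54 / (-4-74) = 5 / 1053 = 0.00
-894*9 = -8046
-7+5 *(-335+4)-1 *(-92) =-1570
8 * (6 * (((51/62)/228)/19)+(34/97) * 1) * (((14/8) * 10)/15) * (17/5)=181703837/16282905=11.16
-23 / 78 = -0.29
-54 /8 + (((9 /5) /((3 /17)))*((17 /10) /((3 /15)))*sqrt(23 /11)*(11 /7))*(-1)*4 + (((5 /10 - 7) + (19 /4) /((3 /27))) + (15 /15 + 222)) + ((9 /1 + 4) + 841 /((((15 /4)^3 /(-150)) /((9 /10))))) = -94373 /50 - 1734*sqrt(253) /35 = -2675.49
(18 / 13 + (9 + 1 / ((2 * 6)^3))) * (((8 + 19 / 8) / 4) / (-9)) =-19363319 / 6469632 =-2.99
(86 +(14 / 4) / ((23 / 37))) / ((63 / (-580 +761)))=254305 / 966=263.26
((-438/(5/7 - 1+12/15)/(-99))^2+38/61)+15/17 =6907256174/91472733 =75.51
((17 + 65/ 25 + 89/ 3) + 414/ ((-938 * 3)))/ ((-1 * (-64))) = 86389/ 112560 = 0.77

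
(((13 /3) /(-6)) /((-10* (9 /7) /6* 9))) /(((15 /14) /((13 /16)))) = 8281 /291600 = 0.03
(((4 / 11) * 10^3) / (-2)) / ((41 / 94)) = -188000 / 451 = -416.85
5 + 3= 8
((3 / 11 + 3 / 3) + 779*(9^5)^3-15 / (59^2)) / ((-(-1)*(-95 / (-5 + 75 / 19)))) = 24565850188436814534920 / 13823051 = 1777165561238022.96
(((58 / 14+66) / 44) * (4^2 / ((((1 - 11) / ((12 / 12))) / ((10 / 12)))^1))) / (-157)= 0.01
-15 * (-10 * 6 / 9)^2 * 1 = -2000 / 3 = -666.67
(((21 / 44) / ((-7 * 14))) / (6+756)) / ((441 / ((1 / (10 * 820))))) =-1 / 565805116800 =-0.00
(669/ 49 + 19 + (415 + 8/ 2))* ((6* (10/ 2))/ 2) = 331965/ 49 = 6774.80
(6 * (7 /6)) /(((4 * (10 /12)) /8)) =84 /5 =16.80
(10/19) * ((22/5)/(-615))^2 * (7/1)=6776/35931375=0.00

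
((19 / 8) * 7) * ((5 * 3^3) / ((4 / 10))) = 89775 / 16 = 5610.94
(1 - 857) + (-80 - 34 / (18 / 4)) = -943.56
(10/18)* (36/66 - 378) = -6920/33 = -209.70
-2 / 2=-1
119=119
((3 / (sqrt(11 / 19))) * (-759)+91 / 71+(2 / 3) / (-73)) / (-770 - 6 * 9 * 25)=-19787 / 32963880+207 * sqrt(209) / 2120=1.41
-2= -2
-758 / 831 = -0.91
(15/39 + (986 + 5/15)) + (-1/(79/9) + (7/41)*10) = 124844477/126321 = 988.31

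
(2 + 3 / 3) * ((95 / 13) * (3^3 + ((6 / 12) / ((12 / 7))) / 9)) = 592.63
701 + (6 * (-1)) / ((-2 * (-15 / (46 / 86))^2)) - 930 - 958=-164606696 / 138675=-1187.00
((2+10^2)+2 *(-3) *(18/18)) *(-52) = -4992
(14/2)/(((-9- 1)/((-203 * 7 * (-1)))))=-9947/10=-994.70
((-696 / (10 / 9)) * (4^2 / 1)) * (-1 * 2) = 100224 / 5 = 20044.80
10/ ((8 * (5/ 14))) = 7/ 2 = 3.50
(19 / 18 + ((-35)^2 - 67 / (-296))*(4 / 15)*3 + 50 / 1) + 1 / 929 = 1595103026 / 1546785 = 1031.24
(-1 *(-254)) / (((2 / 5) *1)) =635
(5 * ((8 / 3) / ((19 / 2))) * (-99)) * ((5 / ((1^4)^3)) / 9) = -4400 / 57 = -77.19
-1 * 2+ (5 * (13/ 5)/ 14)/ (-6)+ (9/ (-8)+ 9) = 961/ 168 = 5.72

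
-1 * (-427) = 427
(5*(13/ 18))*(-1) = -65/ 18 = -3.61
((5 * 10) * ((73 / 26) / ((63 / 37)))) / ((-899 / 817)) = -55167925 / 736281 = -74.93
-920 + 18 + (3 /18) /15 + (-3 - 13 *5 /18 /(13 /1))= -13579 /15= -905.27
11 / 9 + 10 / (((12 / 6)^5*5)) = 185 / 144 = 1.28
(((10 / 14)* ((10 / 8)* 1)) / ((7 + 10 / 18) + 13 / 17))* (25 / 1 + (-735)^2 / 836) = 32034375 / 444752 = 72.03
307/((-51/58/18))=-106836/17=-6284.47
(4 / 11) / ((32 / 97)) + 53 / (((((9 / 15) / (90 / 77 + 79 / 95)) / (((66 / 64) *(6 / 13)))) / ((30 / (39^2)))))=17749673 / 6428422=2.76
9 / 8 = 1.12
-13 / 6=-2.17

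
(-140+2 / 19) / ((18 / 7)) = -3101 / 57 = -54.40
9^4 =6561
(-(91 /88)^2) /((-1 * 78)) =637 /46464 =0.01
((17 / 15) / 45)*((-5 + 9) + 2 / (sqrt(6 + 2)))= 17*sqrt(2) / 1350 + 68 / 675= 0.12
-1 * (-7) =7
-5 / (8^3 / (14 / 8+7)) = -175 / 2048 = -0.09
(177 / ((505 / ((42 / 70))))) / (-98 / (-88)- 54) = -23364 / 5875675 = -0.00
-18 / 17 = -1.06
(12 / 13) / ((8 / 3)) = 9 / 26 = 0.35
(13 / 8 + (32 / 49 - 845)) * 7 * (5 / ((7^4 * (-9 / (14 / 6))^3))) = 1651735 / 7715736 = 0.21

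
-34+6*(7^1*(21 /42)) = -13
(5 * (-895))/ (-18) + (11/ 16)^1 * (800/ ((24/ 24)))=14375/ 18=798.61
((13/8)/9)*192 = 104/3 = 34.67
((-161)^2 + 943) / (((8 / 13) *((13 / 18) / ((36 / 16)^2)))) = 305997.75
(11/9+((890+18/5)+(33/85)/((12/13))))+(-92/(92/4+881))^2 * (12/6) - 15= 34394659937/39073140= 880.26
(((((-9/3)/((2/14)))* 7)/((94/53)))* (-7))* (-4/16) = -145.05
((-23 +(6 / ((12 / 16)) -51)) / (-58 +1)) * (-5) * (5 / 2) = -275 / 19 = -14.47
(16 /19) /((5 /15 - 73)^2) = 36 /225739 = 0.00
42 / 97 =0.43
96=96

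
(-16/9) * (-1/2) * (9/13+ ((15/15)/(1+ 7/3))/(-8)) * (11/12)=2497/4680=0.53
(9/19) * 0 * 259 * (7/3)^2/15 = 0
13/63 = 0.21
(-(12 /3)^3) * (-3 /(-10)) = -96 /5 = -19.20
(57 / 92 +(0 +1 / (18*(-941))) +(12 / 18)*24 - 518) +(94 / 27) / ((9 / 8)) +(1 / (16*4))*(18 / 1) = -83812165151 / 168295968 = -498.00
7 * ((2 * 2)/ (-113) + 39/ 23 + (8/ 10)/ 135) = 20461147/ 1754325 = 11.66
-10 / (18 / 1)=-5 / 9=-0.56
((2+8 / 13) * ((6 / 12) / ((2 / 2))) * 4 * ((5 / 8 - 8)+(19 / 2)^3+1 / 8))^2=13367290689 / 676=19774098.65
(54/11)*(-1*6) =-324/11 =-29.45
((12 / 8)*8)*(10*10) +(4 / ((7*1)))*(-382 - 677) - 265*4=-3256 / 7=-465.14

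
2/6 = 1/3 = 0.33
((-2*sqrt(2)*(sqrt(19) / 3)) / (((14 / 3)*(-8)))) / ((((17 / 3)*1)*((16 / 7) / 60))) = 45*sqrt(38) / 544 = 0.51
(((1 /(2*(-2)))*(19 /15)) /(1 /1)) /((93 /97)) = -1843 /5580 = -0.33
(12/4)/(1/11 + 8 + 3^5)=33/2762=0.01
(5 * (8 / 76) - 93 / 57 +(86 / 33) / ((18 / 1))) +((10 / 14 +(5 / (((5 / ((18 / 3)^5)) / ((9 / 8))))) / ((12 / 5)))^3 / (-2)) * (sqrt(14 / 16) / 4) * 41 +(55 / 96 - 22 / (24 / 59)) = -21294913904000 * sqrt(14) / 343 - 9836137 / 180576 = -232298168887.17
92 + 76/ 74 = 3442/ 37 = 93.03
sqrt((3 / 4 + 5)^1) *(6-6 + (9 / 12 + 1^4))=7 *sqrt(23) / 8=4.20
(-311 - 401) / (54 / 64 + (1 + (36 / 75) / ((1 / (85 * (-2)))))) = 113920 / 12761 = 8.93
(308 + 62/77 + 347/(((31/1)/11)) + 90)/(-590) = -1245857/1408330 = -0.88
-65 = -65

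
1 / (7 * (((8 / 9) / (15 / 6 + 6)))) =153 / 112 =1.37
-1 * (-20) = 20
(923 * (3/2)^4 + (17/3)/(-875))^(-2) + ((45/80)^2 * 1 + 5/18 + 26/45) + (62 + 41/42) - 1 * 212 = -459206605662759295543757/3105856388619985109760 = -147.85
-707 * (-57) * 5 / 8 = 201495 / 8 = 25186.88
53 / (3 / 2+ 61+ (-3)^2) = 106 / 143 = 0.74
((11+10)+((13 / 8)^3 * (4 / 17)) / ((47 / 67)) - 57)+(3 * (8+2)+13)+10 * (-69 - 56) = -126976897 / 102272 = -1241.56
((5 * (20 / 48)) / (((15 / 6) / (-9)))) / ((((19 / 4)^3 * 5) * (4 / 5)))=-0.02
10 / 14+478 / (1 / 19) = 63579 / 7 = 9082.71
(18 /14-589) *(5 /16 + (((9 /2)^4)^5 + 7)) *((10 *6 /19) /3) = -17863084178068482162315 /2490368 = -7172869302074425.21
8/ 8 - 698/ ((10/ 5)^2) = -347/ 2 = -173.50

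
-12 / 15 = -4 / 5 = -0.80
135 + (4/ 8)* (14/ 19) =2572/ 19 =135.37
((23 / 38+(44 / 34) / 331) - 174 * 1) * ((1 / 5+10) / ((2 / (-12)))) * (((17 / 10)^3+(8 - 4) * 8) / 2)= 12317100420339 / 62890000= 195851.49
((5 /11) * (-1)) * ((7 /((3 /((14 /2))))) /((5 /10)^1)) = -490 /33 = -14.85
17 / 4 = 4.25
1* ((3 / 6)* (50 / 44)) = 25 / 44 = 0.57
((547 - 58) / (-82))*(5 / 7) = -2445 / 574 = -4.26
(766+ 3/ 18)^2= 21132409/ 36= 587011.36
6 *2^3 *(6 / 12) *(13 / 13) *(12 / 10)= 144 / 5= 28.80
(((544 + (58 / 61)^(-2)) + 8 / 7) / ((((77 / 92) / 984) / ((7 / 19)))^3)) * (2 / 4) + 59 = 1192898406113446843381 / 53744359823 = 22195787800.66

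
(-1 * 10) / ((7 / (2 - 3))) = 10 / 7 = 1.43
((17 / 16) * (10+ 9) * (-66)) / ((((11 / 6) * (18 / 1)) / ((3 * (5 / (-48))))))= 1615 / 128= 12.62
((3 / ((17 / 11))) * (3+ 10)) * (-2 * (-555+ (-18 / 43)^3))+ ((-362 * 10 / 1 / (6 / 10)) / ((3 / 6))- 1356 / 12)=64209519917 / 4054857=15835.21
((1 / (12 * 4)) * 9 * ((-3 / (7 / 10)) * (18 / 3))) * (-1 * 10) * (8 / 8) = 675 / 14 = 48.21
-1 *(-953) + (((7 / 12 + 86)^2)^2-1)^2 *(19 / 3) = 25803461265740662749832339 / 1289945088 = 20003534651035209.61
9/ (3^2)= 1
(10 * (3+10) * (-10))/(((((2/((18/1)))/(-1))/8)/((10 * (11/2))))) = 5148000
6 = 6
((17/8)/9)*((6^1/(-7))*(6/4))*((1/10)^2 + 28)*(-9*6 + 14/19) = 12047101/26600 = 452.90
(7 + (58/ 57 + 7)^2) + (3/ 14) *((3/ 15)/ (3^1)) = 16214689/ 227430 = 71.30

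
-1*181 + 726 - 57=488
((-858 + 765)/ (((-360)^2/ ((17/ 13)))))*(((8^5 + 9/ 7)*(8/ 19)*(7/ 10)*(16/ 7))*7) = -1859783/ 12825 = -145.01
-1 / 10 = -0.10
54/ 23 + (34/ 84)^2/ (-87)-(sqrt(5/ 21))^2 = 7440205/ 3529764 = 2.11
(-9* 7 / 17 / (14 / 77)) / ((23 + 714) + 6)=-693 / 25262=-0.03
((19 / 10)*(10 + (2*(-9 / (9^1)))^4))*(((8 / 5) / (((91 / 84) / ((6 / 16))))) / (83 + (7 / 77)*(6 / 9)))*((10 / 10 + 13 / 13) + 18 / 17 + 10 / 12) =1493514 / 1164925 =1.28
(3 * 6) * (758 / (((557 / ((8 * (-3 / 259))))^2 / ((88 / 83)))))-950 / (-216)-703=-130329056126990347 / 186557093246916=-698.60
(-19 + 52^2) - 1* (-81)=2766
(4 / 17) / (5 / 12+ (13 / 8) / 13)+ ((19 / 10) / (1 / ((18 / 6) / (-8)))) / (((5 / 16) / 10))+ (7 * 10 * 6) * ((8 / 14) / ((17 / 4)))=37686 / 1105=34.10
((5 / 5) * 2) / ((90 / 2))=2 / 45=0.04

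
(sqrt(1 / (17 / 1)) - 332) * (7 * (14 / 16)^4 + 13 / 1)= -5814565 / 1024 + 70055 * sqrt(17) / 69632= -5674.14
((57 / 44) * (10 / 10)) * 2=2.59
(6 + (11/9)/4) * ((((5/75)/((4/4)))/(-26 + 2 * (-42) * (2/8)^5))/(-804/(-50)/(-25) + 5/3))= -1816000/115318467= -0.02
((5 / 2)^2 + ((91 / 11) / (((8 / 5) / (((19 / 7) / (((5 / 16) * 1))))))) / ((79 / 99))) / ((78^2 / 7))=138313 / 1922544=0.07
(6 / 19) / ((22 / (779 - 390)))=1167 / 209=5.58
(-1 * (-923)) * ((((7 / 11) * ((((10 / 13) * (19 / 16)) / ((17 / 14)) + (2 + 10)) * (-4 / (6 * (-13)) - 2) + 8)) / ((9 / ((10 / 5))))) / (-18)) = 72181795 / 590733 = 122.19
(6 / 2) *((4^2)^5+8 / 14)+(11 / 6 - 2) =132120641 / 42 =3145729.55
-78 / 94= -0.83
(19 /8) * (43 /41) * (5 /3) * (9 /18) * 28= 28595 /492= 58.12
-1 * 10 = -10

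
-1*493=-493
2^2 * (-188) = -752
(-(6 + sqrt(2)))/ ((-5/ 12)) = 12 * sqrt(2)/ 5 + 72/ 5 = 17.79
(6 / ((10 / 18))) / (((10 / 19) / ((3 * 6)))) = 9234 / 25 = 369.36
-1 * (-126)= 126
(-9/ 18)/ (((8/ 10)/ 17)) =-85/ 8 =-10.62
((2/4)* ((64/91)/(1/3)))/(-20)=-24/455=-0.05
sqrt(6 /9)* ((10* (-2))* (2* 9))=-120* sqrt(6)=-293.94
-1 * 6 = -6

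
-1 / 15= -0.07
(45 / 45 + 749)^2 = 562500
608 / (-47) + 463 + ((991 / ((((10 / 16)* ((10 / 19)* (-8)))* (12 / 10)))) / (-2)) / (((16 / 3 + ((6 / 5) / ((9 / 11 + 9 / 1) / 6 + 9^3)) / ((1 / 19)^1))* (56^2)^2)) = 450.06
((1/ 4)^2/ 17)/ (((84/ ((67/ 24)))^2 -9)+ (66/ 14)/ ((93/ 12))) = 974113/ 237665190576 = 0.00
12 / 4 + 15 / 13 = 54 / 13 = 4.15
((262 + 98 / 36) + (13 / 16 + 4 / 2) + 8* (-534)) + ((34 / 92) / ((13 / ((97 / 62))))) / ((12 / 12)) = -5344844603 / 1334736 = -4004.42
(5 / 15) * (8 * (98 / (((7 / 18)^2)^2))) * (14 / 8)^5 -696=186839.25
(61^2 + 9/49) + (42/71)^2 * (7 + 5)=920203090/247009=3725.38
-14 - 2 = -16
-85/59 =-1.44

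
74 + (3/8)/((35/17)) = 20771/280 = 74.18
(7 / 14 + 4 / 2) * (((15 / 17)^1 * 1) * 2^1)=75 / 17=4.41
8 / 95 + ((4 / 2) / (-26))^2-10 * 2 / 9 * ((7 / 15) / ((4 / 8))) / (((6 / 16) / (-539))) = 2981.23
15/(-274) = -15/274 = -0.05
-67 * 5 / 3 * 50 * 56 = -312666.67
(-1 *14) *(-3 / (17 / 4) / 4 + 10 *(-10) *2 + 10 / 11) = 521682 / 187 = 2789.74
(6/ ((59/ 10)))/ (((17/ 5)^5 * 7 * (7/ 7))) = 187500/ 586400941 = 0.00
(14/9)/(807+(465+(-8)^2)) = 7/6012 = 0.00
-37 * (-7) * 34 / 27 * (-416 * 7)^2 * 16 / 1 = 1194762010624 / 27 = 44250444837.93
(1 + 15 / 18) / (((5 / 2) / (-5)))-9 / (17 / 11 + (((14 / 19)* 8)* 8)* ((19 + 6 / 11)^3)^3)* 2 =-358329917769904023016117 / 97726341209949387546507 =-3.67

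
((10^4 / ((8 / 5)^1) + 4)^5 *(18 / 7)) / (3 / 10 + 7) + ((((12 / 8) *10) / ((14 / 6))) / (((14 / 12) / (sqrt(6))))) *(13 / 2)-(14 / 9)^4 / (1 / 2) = 1755 *sqrt(6) / 49 + 11298789752873792760062368 / 3352671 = 3370086045685303763.54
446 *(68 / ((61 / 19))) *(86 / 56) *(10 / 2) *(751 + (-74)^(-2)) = 63686785254095 / 1169126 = 54473842.22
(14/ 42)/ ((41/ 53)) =53/ 123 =0.43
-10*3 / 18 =-5 / 3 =-1.67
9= 9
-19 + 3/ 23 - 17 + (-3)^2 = -618/ 23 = -26.87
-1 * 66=-66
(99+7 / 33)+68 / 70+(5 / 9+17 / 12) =1415879 / 13860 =102.16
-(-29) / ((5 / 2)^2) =116 / 25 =4.64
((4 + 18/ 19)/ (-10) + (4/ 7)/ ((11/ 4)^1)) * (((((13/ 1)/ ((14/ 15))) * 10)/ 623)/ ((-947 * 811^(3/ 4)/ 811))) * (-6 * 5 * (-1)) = 12279150 * 811^(1/ 4)/ 6041995421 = 0.01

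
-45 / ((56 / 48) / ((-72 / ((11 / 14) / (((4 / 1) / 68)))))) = 38880 / 187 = 207.91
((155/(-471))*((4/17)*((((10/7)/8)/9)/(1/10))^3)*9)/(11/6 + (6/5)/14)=-0.00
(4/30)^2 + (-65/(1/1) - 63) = -28796/225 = -127.98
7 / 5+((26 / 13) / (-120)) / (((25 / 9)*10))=6997 / 5000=1.40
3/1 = 3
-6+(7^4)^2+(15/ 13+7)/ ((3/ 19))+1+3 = 224829175/ 39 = 5764850.64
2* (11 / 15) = 22 / 15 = 1.47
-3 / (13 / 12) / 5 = -36 / 65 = -0.55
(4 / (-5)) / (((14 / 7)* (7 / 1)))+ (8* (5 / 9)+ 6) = 3272 / 315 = 10.39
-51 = -51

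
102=102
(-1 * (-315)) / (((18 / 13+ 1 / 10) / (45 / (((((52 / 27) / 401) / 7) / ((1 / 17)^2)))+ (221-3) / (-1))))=1897.57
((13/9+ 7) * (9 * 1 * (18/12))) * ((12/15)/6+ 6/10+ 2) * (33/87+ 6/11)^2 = 266.48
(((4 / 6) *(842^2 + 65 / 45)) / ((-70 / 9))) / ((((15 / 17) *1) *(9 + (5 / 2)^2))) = -61983836 / 13725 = -4516.13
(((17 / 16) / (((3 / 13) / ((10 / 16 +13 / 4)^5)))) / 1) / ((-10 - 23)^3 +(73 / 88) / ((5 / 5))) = -69597466081 / 621749796864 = -0.11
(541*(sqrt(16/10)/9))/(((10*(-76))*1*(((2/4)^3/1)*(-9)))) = 1082*sqrt(10)/38475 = 0.09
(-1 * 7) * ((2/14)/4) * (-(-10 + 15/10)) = -17/8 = -2.12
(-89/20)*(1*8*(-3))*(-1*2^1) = -1068/5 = -213.60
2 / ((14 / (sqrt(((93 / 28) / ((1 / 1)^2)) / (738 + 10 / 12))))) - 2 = -2 + 3 * sqrt(2002) / 14014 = -1.99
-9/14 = -0.64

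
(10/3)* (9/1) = 30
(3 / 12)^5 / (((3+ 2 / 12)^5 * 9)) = 27 / 79235168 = 0.00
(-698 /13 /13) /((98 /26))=-698 /637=-1.10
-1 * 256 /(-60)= 64 /15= 4.27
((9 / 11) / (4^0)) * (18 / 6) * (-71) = -1917 / 11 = -174.27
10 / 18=5 / 9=0.56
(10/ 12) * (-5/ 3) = -25/ 18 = -1.39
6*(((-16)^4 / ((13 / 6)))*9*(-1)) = -21233664 / 13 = -1633358.77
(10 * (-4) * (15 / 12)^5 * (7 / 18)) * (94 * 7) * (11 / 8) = -395828125 / 9216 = -42950.10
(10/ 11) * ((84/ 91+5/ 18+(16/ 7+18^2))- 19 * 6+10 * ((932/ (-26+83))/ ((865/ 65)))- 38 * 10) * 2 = -8303726030/ 29612583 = -280.41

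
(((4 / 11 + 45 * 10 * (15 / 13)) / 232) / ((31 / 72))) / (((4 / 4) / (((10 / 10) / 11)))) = 668718 / 1414127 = 0.47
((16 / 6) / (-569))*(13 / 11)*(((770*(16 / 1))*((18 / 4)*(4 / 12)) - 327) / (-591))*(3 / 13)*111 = 5373288 / 1233023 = 4.36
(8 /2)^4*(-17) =-4352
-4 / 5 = -0.80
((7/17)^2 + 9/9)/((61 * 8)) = 169/70516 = 0.00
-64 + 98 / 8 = -207 / 4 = -51.75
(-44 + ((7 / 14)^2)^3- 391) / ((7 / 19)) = -75563 / 64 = -1180.67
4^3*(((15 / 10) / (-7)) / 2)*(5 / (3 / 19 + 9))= -760 / 203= -3.74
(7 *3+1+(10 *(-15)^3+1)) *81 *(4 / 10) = -1092754.80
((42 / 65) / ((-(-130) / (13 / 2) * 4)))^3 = 0.00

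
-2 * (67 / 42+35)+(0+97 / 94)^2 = -13383343 / 185556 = -72.13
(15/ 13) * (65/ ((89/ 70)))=5250/ 89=58.99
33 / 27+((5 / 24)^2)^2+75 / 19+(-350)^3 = -270272991400349 / 6303744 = -42874994.83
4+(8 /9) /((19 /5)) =724 /171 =4.23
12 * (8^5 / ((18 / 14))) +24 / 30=4587532 / 15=305835.47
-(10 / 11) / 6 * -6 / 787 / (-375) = -2 / 649275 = -0.00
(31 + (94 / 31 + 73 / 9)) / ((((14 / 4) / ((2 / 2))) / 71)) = 1669636 / 1953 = 854.91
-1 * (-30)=30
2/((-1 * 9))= -2/9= -0.22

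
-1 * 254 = -254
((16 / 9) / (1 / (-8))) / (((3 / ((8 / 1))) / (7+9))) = -16384 / 27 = -606.81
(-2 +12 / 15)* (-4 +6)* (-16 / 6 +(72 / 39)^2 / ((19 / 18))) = -21664 / 16055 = -1.35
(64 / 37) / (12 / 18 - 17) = -192 / 1813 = -0.11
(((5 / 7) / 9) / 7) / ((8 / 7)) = 5 / 504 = 0.01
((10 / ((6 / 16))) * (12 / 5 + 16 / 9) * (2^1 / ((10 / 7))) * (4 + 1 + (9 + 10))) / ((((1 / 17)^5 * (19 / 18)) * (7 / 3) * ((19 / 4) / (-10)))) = -1640037064704 / 361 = -4543038960.40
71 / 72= 0.99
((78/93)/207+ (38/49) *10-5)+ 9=3697466/314433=11.76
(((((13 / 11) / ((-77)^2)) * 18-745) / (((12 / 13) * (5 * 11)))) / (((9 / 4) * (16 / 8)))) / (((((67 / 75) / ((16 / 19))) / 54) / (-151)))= 1204775860080 / 48066403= 25064.82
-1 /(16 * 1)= -0.06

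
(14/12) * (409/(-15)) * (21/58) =-20041/1740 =-11.52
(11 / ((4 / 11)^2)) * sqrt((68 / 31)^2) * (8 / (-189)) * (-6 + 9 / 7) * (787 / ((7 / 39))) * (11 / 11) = 5092930414 / 31899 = 159658.00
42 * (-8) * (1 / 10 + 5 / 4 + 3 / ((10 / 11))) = -7812 / 5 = -1562.40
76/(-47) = -76/47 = -1.62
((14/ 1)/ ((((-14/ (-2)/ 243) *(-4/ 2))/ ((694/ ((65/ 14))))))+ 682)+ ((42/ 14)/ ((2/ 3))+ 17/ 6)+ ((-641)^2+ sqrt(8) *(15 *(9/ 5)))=54 *sqrt(2)+ 73173251/ 195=375323.81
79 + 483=562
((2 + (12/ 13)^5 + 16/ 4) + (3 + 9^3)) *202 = 55401139332/ 371293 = 149211.38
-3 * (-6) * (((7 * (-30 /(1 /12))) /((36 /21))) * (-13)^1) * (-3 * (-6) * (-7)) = -43341480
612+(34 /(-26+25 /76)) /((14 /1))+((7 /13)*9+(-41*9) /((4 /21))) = -937770461 /710164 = -1320.50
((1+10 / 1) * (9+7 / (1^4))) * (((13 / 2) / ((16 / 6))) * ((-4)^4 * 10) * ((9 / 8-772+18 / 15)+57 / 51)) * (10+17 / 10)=-839418094944 / 85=-9875506999.34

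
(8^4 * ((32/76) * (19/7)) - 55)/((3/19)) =615277/21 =29298.90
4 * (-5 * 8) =-160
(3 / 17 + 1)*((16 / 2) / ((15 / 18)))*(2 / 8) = 2.82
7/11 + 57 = 634/11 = 57.64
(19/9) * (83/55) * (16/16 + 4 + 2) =11039/495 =22.30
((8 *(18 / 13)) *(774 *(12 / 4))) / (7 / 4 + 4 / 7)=9362304 / 845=11079.65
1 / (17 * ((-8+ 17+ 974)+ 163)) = 1 / 19482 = 0.00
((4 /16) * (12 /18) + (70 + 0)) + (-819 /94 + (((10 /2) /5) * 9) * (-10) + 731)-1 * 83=87343 /141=619.45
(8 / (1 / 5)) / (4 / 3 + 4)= 15 / 2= 7.50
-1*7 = -7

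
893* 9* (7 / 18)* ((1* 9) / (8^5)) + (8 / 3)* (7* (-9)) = -10953789 / 65536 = -167.14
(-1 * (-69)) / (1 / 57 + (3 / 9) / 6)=23598 / 25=943.92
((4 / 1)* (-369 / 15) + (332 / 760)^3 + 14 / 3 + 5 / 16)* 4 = -3841210253 / 10288500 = -373.35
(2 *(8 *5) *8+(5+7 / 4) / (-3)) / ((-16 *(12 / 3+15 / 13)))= -33163 / 4288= -7.73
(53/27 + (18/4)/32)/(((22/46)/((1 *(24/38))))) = 83605/30096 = 2.78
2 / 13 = 0.15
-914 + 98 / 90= -41081 / 45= -912.91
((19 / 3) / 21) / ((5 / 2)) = 0.12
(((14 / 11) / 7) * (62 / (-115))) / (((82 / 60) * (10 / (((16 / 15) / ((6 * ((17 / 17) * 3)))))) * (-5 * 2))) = 496 / 11669625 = 0.00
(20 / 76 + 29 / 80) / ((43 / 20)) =951 / 3268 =0.29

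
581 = 581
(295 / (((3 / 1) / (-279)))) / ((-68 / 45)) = 1234575 / 68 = 18155.51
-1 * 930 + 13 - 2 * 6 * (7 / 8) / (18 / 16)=-2779 / 3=-926.33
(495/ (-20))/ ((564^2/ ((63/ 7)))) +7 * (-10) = -9896419/ 141376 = -70.00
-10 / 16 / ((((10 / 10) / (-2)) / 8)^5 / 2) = 1310720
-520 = -520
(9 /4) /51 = 3 /68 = 0.04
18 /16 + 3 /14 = 75 /56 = 1.34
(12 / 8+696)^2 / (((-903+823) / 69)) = -26855145 / 64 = -419611.64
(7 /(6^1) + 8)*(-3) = -55 /2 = -27.50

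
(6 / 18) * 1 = 0.33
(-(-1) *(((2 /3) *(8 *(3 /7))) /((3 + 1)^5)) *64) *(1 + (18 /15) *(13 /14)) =74 /245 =0.30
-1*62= -62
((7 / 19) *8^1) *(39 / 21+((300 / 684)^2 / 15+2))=2112352 / 185193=11.41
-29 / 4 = -7.25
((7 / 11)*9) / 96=21 / 352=0.06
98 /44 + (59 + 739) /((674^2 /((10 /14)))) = 2784008 /1249259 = 2.23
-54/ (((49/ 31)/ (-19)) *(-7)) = -31806/ 343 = -92.73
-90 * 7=-630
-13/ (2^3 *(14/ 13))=-1.51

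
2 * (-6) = -12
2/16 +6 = 49/8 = 6.12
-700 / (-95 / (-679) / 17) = -1616020 / 19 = -85053.68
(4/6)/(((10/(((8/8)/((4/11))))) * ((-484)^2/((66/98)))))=1/1897280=0.00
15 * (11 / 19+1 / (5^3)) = 8.80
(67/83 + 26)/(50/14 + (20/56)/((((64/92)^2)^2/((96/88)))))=1122795520/219266329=5.12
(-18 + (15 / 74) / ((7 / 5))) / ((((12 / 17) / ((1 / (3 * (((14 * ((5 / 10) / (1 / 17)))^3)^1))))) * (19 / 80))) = -30830 / 1463411901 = -0.00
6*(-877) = -5262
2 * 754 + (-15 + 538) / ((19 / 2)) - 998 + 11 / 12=129041 / 228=565.97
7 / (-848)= -0.01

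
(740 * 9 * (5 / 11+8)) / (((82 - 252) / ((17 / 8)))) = -30969 / 44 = -703.84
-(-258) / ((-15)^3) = -86 / 1125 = -0.08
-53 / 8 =-6.62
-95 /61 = -1.56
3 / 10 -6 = -57 / 10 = -5.70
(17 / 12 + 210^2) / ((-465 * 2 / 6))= -529217 / 1860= -284.53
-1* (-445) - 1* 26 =419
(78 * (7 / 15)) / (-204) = -91 / 510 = -0.18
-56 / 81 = -0.69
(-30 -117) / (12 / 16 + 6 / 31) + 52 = -4048 / 39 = -103.79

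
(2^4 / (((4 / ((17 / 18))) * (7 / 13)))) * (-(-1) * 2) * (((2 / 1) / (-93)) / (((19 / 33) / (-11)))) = 213928 / 37107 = 5.77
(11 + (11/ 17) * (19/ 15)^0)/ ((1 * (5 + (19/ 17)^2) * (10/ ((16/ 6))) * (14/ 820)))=61336/ 2107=29.11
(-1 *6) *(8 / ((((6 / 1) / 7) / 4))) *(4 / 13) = -896 / 13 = -68.92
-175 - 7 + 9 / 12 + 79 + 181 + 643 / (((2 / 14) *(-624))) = 44639 / 624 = 71.54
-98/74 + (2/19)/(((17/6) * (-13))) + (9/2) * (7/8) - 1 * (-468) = 1169846893/2485808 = 470.61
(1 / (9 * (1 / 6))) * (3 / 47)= 2 / 47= 0.04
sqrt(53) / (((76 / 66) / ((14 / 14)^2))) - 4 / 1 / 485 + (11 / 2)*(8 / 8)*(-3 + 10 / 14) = -42708 / 3395 + 33*sqrt(53) / 38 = -6.26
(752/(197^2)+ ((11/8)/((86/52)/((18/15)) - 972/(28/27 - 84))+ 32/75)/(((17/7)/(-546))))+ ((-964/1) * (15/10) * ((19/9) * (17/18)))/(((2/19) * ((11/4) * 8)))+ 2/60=-7645883625132235369/5603662444653900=-1364.44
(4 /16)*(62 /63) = 31 /126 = 0.25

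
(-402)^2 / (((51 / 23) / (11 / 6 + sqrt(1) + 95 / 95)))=4749362 / 17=279374.24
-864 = -864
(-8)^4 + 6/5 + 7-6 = 4098.20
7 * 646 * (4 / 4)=4522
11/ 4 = 2.75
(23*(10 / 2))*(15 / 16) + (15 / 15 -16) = 1485 / 16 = 92.81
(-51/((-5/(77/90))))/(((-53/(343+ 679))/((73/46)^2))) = -3564562771/8411100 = -423.79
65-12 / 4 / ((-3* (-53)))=3444 / 53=64.98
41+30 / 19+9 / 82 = 66509 / 1558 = 42.69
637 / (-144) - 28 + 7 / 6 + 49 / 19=-78463 / 2736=-28.68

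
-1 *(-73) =73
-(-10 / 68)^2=-25 / 1156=-0.02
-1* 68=-68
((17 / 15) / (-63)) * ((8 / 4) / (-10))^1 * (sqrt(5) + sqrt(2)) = 17 * sqrt(2) / 4725 + 17 * sqrt(5) / 4725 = 0.01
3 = 3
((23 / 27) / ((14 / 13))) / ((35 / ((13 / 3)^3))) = 656903 / 357210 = 1.84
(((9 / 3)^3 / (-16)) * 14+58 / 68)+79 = 7647 / 136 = 56.23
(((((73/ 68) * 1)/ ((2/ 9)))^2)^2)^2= 34715462573398866358401/ 117033789351264256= 296627.69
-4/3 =-1.33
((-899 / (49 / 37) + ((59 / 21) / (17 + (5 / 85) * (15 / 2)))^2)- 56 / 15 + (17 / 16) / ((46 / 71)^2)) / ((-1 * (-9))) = -17851338175720003 / 236263229455680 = -75.56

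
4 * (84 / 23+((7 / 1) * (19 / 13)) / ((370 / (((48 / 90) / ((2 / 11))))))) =12390392 / 829725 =14.93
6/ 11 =0.55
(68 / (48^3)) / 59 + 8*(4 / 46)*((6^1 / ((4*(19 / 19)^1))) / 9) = 4350343 / 37518336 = 0.12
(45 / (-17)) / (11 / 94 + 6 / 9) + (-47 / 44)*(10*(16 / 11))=-8598650 / 454597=-18.91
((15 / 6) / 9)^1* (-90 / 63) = -25 / 63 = -0.40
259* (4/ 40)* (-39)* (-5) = 10101/ 2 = 5050.50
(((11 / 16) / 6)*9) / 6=11 / 64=0.17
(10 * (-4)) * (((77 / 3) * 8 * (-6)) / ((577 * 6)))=14.23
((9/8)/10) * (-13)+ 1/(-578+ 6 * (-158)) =-89311/61040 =-1.46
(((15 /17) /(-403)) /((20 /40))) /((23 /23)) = -30 /6851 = -0.00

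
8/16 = 1/2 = 0.50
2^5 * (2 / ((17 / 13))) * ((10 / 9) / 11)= 8320 / 1683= 4.94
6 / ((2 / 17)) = 51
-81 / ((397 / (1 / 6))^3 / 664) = -249 / 62570773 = -0.00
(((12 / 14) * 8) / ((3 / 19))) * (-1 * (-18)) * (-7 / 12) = -456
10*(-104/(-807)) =1040/807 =1.29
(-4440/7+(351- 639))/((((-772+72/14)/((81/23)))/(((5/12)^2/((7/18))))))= 1634175/864248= 1.89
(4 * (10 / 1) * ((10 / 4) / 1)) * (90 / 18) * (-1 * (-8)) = 4000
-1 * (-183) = 183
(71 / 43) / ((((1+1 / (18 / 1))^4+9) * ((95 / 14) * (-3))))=-34782048 / 4391803925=-0.01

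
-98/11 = -8.91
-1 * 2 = -2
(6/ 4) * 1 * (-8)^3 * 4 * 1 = -3072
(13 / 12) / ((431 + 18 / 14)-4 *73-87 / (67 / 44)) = 6097 / 467976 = 0.01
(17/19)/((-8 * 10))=-17/1520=-0.01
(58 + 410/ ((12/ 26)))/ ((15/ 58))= 164662/ 45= 3659.16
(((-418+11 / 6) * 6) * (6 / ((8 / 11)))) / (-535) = 82401 / 2140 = 38.51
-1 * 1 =-1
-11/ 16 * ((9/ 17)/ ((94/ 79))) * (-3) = 23463/ 25568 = 0.92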